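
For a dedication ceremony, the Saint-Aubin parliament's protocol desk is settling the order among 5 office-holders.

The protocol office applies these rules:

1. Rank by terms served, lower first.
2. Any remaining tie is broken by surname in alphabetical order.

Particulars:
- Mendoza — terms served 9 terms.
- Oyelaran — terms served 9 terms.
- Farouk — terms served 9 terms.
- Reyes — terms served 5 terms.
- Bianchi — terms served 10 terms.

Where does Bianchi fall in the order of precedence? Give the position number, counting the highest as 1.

By terms served (lower first): Reyes (5 terms); then Farouk, Mendoza and Oyelaran (each 9 terms); then Bianchi (10 terms).
Among Farouk, Mendoza and Oyelaran, alphabetically by surname: Farouk before Mendoza before Oyelaran.
Order: Reyes, Farouk, Mendoza, Oyelaran, Bianchi. So position 5.

5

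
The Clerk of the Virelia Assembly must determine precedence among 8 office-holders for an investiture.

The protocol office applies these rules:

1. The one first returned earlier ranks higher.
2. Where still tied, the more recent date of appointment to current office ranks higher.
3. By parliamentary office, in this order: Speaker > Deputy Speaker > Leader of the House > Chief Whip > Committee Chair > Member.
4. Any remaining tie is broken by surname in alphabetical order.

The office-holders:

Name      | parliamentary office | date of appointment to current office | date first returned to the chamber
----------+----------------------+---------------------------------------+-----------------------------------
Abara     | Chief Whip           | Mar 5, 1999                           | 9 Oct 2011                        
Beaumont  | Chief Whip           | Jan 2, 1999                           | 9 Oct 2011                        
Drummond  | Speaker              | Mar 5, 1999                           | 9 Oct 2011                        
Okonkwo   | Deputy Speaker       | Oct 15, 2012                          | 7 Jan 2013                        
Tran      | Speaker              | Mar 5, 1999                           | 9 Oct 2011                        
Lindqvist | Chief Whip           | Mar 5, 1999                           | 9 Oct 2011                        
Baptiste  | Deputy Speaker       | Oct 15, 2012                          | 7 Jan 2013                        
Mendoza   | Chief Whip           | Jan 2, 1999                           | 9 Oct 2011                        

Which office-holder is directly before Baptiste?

Mendoza

By date first returned to the chamber (earlier first): Drummond, Tran, Abara, Lindqvist, Beaumont and Mendoza (each 9 Oct 2011); then Baptiste and Okonkwo (both 7 Jan 2013).
Among Drummond, Tran, Abara, Lindqvist, Beaumont and Mendoza, by date of appointment to current office (later first): Drummond, Tran, Abara and Lindqvist (Mar 5, 1999) before Beaumont and Mendoza (Jan 2, 1999).
Among Drummond, Tran, Abara and Lindqvist, by parliamentary office: Drummond and Tran (Speaker) before Abara and Lindqvist (Chief Whip).
Among Drummond and Tran, alphabetically by surname: Drummond before Tran.
Among Abara and Lindqvist, alphabetically by surname: Abara before Lindqvist.
Beaumont and Mendoza are each Chief Whip, so the next rule applies.
Among Beaumont and Mendoza, alphabetically by surname: Beaumont before Mendoza.
Baptiste and Okonkwo both have date of appointment to current office Oct 15, 2012, so the next rule applies.
Baptiste and Okonkwo are each Deputy Speaker, so the next rule applies.
Among Baptiste and Okonkwo, alphabetically by surname: Baptiste before Okonkwo.
Order: Drummond, Tran, Abara, Lindqvist, Beaumont, Mendoza, Baptiste, Okonkwo.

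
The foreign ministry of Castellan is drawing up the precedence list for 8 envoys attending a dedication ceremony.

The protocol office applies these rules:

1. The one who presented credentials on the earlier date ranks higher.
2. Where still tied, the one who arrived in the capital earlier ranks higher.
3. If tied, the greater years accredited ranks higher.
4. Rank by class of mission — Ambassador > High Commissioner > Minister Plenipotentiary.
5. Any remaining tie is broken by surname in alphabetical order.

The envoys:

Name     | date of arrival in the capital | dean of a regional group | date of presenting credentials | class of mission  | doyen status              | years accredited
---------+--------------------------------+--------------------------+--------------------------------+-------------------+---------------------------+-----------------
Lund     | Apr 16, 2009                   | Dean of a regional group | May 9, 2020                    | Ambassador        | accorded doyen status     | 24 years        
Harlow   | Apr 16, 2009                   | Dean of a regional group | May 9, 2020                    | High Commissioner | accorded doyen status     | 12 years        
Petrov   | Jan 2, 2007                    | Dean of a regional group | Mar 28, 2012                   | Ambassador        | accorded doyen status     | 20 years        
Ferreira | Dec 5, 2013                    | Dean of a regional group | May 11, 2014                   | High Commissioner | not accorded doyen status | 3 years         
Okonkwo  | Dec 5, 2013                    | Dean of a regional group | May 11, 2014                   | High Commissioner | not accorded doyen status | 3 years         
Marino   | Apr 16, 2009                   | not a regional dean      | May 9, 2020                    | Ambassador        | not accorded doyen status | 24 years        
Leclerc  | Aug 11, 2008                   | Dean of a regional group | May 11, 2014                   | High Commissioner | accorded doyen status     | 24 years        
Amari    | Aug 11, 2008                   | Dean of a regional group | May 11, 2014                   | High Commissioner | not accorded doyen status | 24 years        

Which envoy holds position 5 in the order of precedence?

By date of presenting credentials (earlier first): Petrov (Mar 28, 2012); then Amari, Leclerc, Ferreira and Okonkwo (each May 11, 2014); then Lund, Marino and Harlow (each May 9, 2020).
Among Amari, Leclerc, Ferreira and Okonkwo, by date of arrival in the capital (earlier first): Amari and Leclerc (Aug 11, 2008) before Ferreira and Okonkwo (Dec 5, 2013).
Amari and Leclerc both have years accredited 24 years, so the next rule applies.
Amari and Leclerc are each High Commissioner, so the next rule applies.
Among Amari and Leclerc, alphabetically by surname: Amari before Leclerc.
Ferreira and Okonkwo both have years accredited 3 years, so the next rule applies.
Ferreira and Okonkwo are each High Commissioner, so the next rule applies.
Among Ferreira and Okonkwo, alphabetically by surname: Ferreira before Okonkwo.
Lund, Marino and Harlow all have date of arrival in the capital Apr 16, 2009, so the next rule applies.
Among Lund, Marino and Harlow, by years accredited (higher first): Lund and Marino (24 years) before Harlow (12 years).
Lund and Marino are each Ambassador, so the next rule applies.
Among Lund and Marino, alphabetically by surname: Lund before Marino.
Order: Petrov, Amari, Leclerc, Ferreira, Okonkwo, Lund, Marino, Harlow.

Okonkwo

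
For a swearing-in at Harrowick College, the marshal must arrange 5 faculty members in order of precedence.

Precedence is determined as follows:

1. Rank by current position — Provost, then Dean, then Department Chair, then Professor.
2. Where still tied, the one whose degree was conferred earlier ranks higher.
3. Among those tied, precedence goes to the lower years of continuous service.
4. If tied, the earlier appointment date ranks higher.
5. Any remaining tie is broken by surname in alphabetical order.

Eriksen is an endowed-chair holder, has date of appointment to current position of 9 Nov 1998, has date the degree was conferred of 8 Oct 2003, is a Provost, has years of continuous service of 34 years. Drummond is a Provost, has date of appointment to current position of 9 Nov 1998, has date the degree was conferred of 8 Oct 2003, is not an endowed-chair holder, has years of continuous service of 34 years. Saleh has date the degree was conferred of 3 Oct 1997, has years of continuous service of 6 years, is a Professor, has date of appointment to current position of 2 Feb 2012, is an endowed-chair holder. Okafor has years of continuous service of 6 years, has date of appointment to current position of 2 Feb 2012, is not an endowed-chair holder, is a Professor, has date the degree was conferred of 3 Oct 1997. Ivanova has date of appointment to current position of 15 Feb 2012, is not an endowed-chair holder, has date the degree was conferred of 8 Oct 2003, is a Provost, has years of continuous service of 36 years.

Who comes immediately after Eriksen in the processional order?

By current position: Drummond, Eriksen and Ivanova (Provost); then Okafor and Saleh (Professor).
Drummond, Eriksen and Ivanova all have date the degree was conferred 8 Oct 2003, so the next rule applies.
Among Drummond, Eriksen and Ivanova, by years of continuous service (lower first): Drummond and Eriksen (34 years) before Ivanova (36 years).
Drummond and Eriksen both have date of appointment to current position 9 Nov 1998, so the next rule applies.
Among Drummond and Eriksen, alphabetically by surname: Drummond before Eriksen.
Okafor and Saleh both have date the degree was conferred 3 Oct 1997, so the next rule applies.
Okafor and Saleh both have years of continuous service 6 years, so the next rule applies.
Okafor and Saleh both have date of appointment to current position 2 Feb 2012, so the next rule applies.
Among Okafor and Saleh, alphabetically by surname: Okafor before Saleh.
Order: Drummond, Eriksen, Ivanova, Okafor, Saleh.

Ivanova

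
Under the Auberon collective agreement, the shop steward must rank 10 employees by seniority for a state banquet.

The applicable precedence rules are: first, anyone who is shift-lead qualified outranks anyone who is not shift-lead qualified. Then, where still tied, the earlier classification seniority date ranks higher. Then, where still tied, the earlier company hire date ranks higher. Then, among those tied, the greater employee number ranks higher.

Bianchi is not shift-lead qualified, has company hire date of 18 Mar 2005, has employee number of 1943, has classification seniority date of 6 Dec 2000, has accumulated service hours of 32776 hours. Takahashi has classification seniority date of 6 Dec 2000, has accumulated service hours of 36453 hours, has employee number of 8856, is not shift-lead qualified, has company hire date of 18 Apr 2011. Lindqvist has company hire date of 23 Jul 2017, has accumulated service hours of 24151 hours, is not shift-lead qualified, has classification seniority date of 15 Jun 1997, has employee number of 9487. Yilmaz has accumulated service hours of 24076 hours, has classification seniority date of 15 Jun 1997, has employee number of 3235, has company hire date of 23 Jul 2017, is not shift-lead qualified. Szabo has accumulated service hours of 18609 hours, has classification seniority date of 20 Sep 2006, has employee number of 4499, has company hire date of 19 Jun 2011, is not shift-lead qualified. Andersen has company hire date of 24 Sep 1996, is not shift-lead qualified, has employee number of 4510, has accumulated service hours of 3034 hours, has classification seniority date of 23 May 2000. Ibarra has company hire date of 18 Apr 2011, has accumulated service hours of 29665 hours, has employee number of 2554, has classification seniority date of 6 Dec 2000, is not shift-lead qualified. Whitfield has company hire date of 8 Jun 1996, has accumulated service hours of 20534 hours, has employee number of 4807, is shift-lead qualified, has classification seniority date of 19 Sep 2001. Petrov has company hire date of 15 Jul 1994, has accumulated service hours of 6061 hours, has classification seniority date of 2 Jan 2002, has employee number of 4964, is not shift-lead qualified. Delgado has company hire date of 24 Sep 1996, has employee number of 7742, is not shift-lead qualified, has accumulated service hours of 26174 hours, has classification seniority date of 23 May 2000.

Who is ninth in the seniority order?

By the first rule: Whitfield (shift-lead qualified); then Lindqvist, Yilmaz, Delgado, Andersen, Bianchi, Takahashi, Ibarra, Petrov and Szabo (each not shift-lead qualified).
Among Lindqvist, Yilmaz, Delgado, Andersen, Bianchi, Takahashi, Ibarra, Petrov and Szabo, by classification seniority date (earlier first): Lindqvist and Yilmaz (15 Jun 1997) before Delgado and Andersen (23 May 2000) before Bianchi, Takahashi and Ibarra (6 Dec 2000) before Petrov (2 Jan 2002) before Szabo (20 Sep 2006).
Lindqvist and Yilmaz both have company hire date 23 Jul 2017, so the next rule applies.
Among Lindqvist and Yilmaz, by employee number (higher first): Lindqvist (9487) before Yilmaz (3235).
Delgado and Andersen both have company hire date 24 Sep 1996, so the next rule applies.
Among Delgado and Andersen, by employee number (higher first): Delgado (7742) before Andersen (4510).
Among Bianchi, Takahashi and Ibarra, by company hire date (earlier first): Bianchi (18 Mar 2005) before Takahashi and Ibarra (18 Apr 2011).
Among Takahashi and Ibarra, by employee number (higher first): Takahashi (8856) before Ibarra (2554).
Order: Whitfield, Lindqvist, Yilmaz, Delgado, Andersen, Bianchi, Takahashi, Ibarra, Petrov, Szabo.

Petrov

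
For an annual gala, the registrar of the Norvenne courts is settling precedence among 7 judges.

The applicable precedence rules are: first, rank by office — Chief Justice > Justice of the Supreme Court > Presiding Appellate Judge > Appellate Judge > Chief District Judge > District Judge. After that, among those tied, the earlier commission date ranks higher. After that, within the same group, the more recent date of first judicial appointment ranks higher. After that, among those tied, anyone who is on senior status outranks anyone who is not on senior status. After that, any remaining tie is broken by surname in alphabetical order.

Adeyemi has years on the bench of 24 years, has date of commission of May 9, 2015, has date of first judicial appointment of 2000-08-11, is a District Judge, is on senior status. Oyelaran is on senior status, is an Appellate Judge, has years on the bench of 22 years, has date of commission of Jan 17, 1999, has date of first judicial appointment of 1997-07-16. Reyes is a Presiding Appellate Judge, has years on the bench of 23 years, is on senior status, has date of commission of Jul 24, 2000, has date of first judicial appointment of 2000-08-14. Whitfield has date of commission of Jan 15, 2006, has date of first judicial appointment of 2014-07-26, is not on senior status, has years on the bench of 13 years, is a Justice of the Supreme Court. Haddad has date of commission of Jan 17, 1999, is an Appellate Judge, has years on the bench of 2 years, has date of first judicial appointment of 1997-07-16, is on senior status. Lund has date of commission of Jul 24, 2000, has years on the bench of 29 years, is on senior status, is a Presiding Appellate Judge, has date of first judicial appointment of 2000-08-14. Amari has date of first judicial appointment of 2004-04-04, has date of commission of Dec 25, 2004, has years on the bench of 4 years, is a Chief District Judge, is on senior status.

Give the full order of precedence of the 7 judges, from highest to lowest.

Whitfield, Lund, Reyes, Haddad, Oyelaran, Amari, Adeyemi

By office: Whitfield (Justice of the Supreme Court); then Lund and Reyes (Presiding Appellate Judge); then Haddad and Oyelaran (Appellate Judge); then Amari (Chief District Judge); then Adeyemi (District Judge).
Lund and Reyes both have date of commission Jul 24, 2000, so the next rule applies.
Lund and Reyes both have date of first judicial appointment 2000-08-14, so the next rule applies.
Lund and Reyes are each on senior status, so the next rule applies.
Among Lund and Reyes, alphabetically by surname: Lund before Reyes.
Haddad and Oyelaran both have date of commission Jan 17, 1999, so the next rule applies.
Haddad and Oyelaran both have date of first judicial appointment 1997-07-16, so the next rule applies.
Haddad and Oyelaran are each on senior status, so the next rule applies.
Among Haddad and Oyelaran, alphabetically by surname: Haddad before Oyelaran.
Full order: Whitfield, Lund, Reyes, Haddad, Oyelaran, Amari, Adeyemi.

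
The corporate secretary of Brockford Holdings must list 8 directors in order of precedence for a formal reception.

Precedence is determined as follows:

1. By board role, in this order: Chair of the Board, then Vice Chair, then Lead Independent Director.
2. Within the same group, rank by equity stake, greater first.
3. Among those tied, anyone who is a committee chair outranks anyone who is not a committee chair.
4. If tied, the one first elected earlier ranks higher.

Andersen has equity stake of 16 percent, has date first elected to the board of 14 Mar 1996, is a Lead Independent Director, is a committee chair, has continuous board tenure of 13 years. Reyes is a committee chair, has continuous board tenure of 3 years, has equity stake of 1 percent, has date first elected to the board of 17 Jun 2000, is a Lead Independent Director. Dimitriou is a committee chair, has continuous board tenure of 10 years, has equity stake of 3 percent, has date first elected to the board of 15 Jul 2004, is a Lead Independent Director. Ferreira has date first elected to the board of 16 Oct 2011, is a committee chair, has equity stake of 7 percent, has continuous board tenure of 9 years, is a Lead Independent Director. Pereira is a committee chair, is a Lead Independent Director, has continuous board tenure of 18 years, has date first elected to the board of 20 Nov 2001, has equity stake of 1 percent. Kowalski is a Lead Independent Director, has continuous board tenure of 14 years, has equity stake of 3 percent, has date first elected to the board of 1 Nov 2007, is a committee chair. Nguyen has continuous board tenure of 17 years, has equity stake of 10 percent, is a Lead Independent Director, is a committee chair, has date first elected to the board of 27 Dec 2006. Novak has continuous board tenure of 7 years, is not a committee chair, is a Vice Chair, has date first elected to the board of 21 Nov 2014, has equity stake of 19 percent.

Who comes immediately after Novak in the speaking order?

Andersen

By board role: Novak (Vice Chair); then Andersen, Nguyen, Ferreira, Dimitriou, Kowalski, Reyes and Pereira (Lead Independent Director).
Among Andersen, Nguyen, Ferreira, Dimitriou, Kowalski, Reyes and Pereira, by equity stake (higher first): Andersen (16 percent) before Nguyen (10 percent) before Ferreira (7 percent) before Dimitriou and Kowalski (3 percent) before Reyes and Pereira (1 percent).
Dimitriou and Kowalski are each a committee chair, so the next rule applies.
Among Dimitriou and Kowalski, by date first elected to the board (earlier first): Dimitriou (15 Jul 2004) before Kowalski (1 Nov 2007).
Reyes and Pereira are each a committee chair, so the next rule applies.
Among Reyes and Pereira, by date first elected to the board (earlier first): Reyes (17 Jun 2000) before Pereira (20 Nov 2001).
Order: Novak, Andersen, Nguyen, Ferreira, Dimitriou, Kowalski, Reyes, Pereira.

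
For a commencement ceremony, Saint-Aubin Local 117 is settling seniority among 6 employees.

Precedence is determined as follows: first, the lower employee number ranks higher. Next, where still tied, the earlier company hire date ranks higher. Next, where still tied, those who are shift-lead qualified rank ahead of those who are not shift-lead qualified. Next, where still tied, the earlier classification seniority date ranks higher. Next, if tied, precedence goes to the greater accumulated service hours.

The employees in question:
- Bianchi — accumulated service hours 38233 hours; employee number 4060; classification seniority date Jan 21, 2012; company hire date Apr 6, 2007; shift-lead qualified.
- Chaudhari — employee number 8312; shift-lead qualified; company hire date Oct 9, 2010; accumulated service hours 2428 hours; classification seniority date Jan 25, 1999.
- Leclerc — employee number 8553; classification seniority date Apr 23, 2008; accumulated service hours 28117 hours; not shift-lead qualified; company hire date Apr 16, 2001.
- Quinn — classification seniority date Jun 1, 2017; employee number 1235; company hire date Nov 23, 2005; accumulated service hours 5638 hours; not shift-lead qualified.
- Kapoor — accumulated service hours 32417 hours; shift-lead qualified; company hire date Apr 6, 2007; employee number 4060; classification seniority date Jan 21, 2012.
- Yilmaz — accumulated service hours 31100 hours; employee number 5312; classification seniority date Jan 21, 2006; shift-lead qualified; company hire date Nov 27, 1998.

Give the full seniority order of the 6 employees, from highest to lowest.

Quinn, Bianchi, Kapoor, Yilmaz, Chaudhari, Leclerc

By employee number (lower first): Quinn (1235); then Bianchi and Kapoor (both 4060); then Yilmaz (5312); then Chaudhari (8312); then Leclerc (8553).
Bianchi and Kapoor both have company hire date Apr 6, 2007, so the next rule applies.
Bianchi and Kapoor are each shift-lead qualified, so the next rule applies.
Bianchi and Kapoor both have classification seniority date Jan 21, 2012, so the next rule applies.
Among Bianchi and Kapoor, by accumulated service hours (higher first): Bianchi (38233 hours) before Kapoor (32417 hours).
Full order: Quinn, Bianchi, Kapoor, Yilmaz, Chaudhari, Leclerc.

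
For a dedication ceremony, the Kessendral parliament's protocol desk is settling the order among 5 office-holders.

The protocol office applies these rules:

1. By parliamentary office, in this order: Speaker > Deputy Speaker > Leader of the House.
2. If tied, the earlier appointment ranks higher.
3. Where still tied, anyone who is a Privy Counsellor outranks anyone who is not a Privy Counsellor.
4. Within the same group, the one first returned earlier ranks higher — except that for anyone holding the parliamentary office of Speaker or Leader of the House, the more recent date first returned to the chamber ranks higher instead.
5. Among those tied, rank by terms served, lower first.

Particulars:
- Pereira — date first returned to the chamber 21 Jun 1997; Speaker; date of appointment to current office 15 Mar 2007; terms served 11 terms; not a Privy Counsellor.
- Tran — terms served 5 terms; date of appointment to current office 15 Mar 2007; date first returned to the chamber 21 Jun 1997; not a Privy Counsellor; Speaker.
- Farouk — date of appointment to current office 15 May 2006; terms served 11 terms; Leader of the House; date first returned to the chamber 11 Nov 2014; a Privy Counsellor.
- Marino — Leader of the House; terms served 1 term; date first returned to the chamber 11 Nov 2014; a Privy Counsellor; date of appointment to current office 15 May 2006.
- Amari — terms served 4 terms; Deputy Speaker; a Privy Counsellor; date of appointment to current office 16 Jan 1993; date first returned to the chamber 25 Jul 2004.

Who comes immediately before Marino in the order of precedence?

Amari

By parliamentary office: Tran and Pereira (Speaker); then Amari (Deputy Speaker); then Marino and Farouk (Leader of the House).
Tran and Pereira both have date of appointment to current office 15 Mar 2007, so the next rule applies.
Tran and Pereira are each not a Privy Counsellor, so the next rule applies.
Tran and Pereira both have date first returned to the chamber 21 Jun 1997, so the next rule applies.
Among Tran and Pereira, by terms served (lower first): Tran (5 terms) before Pereira (11 terms).
Marino and Farouk both have date of appointment to current office 15 May 2006, so the next rule applies.
Marino and Farouk are each a Privy Counsellor, so the next rule applies.
Marino and Farouk both have date first returned to the chamber 11 Nov 2014, so the next rule applies.
Among Marino and Farouk, by terms served (lower first): Marino (1 term) before Farouk (11 terms).
Order: Tran, Pereira, Amari, Marino, Farouk.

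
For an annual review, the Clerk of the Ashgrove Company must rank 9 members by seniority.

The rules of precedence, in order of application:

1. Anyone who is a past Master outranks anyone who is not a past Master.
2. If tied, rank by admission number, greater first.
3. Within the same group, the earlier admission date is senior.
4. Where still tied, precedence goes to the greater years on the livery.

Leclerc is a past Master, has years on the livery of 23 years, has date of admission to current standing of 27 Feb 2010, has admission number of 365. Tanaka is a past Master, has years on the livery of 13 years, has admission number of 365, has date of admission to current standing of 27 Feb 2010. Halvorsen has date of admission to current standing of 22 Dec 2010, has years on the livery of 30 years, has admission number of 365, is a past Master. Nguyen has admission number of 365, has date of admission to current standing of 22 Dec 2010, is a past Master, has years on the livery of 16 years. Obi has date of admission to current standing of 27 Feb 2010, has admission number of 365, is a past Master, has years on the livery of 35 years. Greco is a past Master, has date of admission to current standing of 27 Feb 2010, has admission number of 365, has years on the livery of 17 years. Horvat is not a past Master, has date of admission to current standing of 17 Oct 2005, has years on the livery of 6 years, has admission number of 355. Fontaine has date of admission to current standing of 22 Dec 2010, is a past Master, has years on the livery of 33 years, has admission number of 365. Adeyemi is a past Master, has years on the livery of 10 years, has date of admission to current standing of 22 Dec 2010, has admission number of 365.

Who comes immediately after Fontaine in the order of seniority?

By the first rule: Obi, Leclerc, Greco, Tanaka, Fontaine, Halvorsen, Nguyen and Adeyemi (each a past Master); then Horvat (not a past Master).
Obi, Leclerc, Greco, Tanaka, Fontaine, Halvorsen, Nguyen and Adeyemi all have admission number 365, so the next rule applies.
Among Obi, Leclerc, Greco, Tanaka, Fontaine, Halvorsen, Nguyen and Adeyemi, by date of admission to current standing (earlier first): Obi, Leclerc, Greco and Tanaka (27 Feb 2010) before Fontaine, Halvorsen, Nguyen and Adeyemi (22 Dec 2010).
Among Obi, Leclerc, Greco and Tanaka, by years on the livery (higher first): Obi (35 years) before Leclerc (23 years) before Greco (17 years) before Tanaka (13 years).
Among Fontaine, Halvorsen, Nguyen and Adeyemi, by years on the livery (higher first): Fontaine (33 years) before Halvorsen (30 years) before Nguyen (16 years) before Adeyemi (10 years).
Order: Obi, Leclerc, Greco, Tanaka, Fontaine, Halvorsen, Nguyen, Adeyemi, Horvat.

Halvorsen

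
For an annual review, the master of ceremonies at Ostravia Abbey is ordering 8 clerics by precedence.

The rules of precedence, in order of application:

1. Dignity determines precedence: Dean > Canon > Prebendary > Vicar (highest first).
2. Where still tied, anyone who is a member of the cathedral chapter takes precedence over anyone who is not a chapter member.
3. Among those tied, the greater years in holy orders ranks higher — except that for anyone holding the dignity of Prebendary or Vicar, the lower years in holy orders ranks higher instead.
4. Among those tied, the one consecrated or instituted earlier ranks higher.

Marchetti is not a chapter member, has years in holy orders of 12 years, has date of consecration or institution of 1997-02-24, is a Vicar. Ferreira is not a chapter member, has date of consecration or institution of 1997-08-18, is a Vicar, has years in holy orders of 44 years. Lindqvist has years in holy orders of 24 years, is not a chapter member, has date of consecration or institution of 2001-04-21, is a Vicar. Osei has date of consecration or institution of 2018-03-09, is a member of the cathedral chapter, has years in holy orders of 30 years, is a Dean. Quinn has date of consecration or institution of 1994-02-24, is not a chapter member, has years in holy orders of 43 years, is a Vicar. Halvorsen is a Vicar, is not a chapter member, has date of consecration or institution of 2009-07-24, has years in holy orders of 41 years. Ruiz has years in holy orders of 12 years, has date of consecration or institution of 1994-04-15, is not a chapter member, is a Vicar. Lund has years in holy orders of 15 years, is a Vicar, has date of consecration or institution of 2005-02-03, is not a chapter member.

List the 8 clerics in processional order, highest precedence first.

Osei, Ruiz, Marchetti, Lund, Lindqvist, Halvorsen, Quinn, Ferreira

By dignity: Osei (Dean); then Ruiz, Marchetti, Lund, Lindqvist, Halvorsen, Quinn and Ferreira (Vicar).
Ruiz, Marchetti, Lund, Lindqvist, Halvorsen, Quinn and Ferreira are each not a chapter member, so the next rule applies.
Among Ruiz, Marchetti, Lund, Lindqvist, Halvorsen, Quinn and Ferreira, by years in holy orders (lower first) (reversed rule for this group): Ruiz and Marchetti (12 years) before Lund (15 years) before Lindqvist (24 years) before Halvorsen (41 years) before Quinn (43 years) before Ferreira (44 years).
Among Ruiz and Marchetti, by date of consecration or institution (earlier first): Ruiz (1994-04-15) before Marchetti (1997-02-24).
Full order: Osei, Ruiz, Marchetti, Lund, Lindqvist, Halvorsen, Quinn, Ferreira.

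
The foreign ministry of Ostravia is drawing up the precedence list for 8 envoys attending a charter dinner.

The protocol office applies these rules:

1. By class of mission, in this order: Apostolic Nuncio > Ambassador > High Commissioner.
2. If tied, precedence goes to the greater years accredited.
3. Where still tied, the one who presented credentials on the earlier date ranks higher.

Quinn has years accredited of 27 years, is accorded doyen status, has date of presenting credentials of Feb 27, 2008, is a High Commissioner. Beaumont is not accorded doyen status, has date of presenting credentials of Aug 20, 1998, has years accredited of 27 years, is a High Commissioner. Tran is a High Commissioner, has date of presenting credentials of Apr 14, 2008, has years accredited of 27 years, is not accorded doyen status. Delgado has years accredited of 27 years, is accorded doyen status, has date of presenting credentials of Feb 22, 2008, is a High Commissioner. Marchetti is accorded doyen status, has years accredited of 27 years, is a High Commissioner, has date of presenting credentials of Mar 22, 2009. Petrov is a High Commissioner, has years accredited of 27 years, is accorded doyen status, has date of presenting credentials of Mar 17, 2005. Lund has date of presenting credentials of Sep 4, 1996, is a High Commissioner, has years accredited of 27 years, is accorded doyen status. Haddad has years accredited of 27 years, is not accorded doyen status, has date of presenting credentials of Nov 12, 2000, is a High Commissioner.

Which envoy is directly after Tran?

Marchetti

By class of mission: Lund, Beaumont, Haddad, Petrov, Delgado, Quinn, Tran and Marchetti (High Commissioner).
Lund, Beaumont, Haddad, Petrov, Delgado, Quinn, Tran and Marchetti all have years accredited 27 years, so the next rule applies.
Among Lund, Beaumont, Haddad, Petrov, Delgado, Quinn, Tran and Marchetti, by date of presenting credentials (earlier first): Lund (Sep 4, 1996) before Beaumont (Aug 20, 1998) before Haddad (Nov 12, 2000) before Petrov (Mar 17, 2005) before Delgado (Feb 22, 2008) before Quinn (Feb 27, 2008) before Tran (Apr 14, 2008) before Marchetti (Mar 22, 2009).
Order: Lund, Beaumont, Haddad, Petrov, Delgado, Quinn, Tran, Marchetti.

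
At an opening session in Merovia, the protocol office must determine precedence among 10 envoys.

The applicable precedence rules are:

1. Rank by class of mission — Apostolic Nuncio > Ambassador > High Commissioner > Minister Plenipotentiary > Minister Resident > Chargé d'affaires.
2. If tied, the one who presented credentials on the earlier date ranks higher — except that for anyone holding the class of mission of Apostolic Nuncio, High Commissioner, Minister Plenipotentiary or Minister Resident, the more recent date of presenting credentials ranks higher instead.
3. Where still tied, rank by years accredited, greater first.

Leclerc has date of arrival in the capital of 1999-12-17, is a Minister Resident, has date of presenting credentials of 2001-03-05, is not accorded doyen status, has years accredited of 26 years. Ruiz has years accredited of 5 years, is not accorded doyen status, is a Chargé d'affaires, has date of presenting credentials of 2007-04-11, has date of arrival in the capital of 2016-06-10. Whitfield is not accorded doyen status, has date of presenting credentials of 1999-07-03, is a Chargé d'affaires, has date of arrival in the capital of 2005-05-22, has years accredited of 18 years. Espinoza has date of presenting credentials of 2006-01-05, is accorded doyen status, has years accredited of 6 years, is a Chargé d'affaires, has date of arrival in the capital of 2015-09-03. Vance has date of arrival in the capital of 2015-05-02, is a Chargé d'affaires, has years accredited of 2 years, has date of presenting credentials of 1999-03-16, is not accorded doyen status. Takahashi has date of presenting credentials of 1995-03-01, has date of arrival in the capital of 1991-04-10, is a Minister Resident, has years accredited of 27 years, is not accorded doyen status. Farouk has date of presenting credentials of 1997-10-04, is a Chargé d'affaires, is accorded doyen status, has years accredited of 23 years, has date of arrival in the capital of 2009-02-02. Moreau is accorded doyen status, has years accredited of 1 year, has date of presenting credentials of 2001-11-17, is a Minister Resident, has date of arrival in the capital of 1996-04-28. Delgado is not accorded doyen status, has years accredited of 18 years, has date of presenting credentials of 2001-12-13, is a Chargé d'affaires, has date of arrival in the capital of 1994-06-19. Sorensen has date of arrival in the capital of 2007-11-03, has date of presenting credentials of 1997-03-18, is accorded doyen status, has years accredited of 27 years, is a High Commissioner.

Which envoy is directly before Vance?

Farouk

By class of mission: Sorensen (High Commissioner); then Moreau, Leclerc and Takahashi (Minister Resident); then Farouk, Vance, Whitfield, Delgado, Espinoza and Ruiz (Chargé d'affaires).
Among Moreau, Leclerc and Takahashi, by date of presenting credentials (later first) (reversed rule for this group): Moreau (2001-11-17) before Leclerc (2001-03-05) before Takahashi (1995-03-01).
Among Farouk, Vance, Whitfield, Delgado, Espinoza and Ruiz, by date of presenting credentials (earlier first): Farouk (1997-10-04) before Vance (1999-03-16) before Whitfield (1999-07-03) before Delgado (2001-12-13) before Espinoza (2006-01-05) before Ruiz (2007-04-11).
Order: Sorensen, Moreau, Leclerc, Takahashi, Farouk, Vance, Whitfield, Delgado, Espinoza, Ruiz.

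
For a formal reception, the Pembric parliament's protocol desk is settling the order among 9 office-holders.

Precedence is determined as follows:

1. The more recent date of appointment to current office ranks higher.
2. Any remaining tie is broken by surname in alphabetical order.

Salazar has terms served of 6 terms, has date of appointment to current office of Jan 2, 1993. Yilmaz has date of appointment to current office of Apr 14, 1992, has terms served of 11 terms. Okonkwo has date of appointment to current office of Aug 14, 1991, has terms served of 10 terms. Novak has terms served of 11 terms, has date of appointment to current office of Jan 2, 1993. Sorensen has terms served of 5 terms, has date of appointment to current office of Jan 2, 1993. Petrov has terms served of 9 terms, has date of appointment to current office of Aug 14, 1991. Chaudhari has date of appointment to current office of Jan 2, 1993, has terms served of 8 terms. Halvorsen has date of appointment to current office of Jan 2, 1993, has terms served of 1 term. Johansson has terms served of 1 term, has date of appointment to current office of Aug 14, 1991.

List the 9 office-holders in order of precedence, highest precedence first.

By date of appointment to current office (later first): Chaudhari, Halvorsen, Novak, Salazar and Sorensen (each Jan 2, 1993); then Yilmaz (Apr 14, 1992); then Johansson, Okonkwo and Petrov (each Aug 14, 1991).
Among Chaudhari, Halvorsen, Novak, Salazar and Sorensen, alphabetically by surname: Chaudhari before Halvorsen before Novak before Salazar before Sorensen.
Among Johansson, Okonkwo and Petrov, alphabetically by surname: Johansson before Okonkwo before Petrov.
Full order: Chaudhari, Halvorsen, Novak, Salazar, Sorensen, Yilmaz, Johansson, Okonkwo, Petrov.

Chaudhari, Halvorsen, Novak, Salazar, Sorensen, Yilmaz, Johansson, Okonkwo, Petrov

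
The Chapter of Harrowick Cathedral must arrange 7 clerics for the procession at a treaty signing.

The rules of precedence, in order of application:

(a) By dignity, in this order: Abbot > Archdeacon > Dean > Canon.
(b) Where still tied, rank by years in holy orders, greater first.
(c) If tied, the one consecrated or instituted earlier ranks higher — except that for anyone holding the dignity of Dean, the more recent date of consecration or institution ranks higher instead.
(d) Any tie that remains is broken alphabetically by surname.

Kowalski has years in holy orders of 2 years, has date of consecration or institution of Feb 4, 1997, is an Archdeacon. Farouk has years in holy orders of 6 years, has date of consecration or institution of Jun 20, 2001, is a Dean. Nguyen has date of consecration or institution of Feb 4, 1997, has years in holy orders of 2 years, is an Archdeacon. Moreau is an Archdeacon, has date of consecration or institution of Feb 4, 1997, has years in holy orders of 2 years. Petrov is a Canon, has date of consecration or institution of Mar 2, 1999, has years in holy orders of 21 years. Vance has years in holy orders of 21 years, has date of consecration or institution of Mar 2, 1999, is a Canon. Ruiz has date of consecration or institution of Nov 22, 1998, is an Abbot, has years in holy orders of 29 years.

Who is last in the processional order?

By dignity: Ruiz (Abbot); then Kowalski, Moreau and Nguyen (Archdeacon); then Farouk (Dean); then Petrov and Vance (Canon).
Kowalski, Moreau and Nguyen all have years in holy orders 2 years, so the next rule applies.
Kowalski, Moreau and Nguyen all have date of consecration or institution Feb 4, 1997, so the next rule applies.
Among Kowalski, Moreau and Nguyen, alphabetically by surname: Kowalski before Moreau before Nguyen.
Petrov and Vance both have years in holy orders 21 years, so the next rule applies.
Petrov and Vance both have date of consecration or institution Mar 2, 1999, so the next rule applies.
Among Petrov and Vance, alphabetically by surname: Petrov before Vance.
Order: Ruiz, Kowalski, Moreau, Nguyen, Farouk, Petrov, Vance.

Vance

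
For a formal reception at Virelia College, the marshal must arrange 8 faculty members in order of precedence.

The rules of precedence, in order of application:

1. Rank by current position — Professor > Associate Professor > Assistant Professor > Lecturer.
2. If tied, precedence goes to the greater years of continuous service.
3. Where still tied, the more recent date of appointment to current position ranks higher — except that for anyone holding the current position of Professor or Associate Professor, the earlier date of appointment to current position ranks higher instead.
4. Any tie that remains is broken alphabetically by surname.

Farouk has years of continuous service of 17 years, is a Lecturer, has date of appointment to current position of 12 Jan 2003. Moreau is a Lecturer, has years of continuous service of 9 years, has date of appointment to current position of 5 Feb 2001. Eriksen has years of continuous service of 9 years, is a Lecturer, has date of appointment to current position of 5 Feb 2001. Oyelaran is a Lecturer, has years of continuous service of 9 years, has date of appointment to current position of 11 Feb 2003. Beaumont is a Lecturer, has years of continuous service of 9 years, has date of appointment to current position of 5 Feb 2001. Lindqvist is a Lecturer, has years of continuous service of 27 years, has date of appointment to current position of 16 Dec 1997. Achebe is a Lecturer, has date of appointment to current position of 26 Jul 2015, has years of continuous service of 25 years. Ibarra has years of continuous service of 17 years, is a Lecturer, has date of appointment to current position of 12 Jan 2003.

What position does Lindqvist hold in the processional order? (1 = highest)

By current position: Lindqvist, Achebe, Farouk, Ibarra, Oyelaran, Beaumont, Eriksen and Moreau (Lecturer).
Among Lindqvist, Achebe, Farouk, Ibarra, Oyelaran, Beaumont, Eriksen and Moreau, by years of continuous service (higher first): Lindqvist (27 years) before Achebe (25 years) before Farouk and Ibarra (17 years) before Oyelaran, Beaumont, Eriksen and Moreau (9 years).
Farouk and Ibarra both have date of appointment to current position 12 Jan 2003, so the next rule applies.
Among Farouk and Ibarra, alphabetically by surname: Farouk before Ibarra.
Among Oyelaran, Beaumont, Eriksen and Moreau, by date of appointment to current position (later first): Oyelaran (11 Feb 2003) before Beaumont, Eriksen and Moreau (5 Feb 2001).
Among Beaumont, Eriksen and Moreau, alphabetically by surname: Beaumont before Eriksen before Moreau.
Order: Lindqvist, Achebe, Farouk, Ibarra, Oyelaran, Beaumont, Eriksen, Moreau. So position 1.

1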